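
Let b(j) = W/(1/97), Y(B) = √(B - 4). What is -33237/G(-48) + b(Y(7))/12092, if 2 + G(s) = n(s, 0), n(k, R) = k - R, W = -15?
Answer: 200914527/302300 ≈ 664.62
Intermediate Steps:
Y(B) = √(-4 + B)
b(j) = -1455 (b(j) = -15/(1/97) = -15/1/97 = -15*97 = -1455)
G(s) = -2 + s (G(s) = -2 + (s - 1*0) = -2 + (s + 0) = -2 + s)
-33237/G(-48) + b(Y(7))/12092 = -33237/(-2 - 48) - 1455/12092 = -33237/(-50) - 1455*1/12092 = -33237*(-1/50) - 1455/12092 = 33237/50 - 1455/12092 = 200914527/302300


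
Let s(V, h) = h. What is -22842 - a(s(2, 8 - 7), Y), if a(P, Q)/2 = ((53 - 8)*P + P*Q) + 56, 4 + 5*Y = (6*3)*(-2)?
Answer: -23028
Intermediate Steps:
Y = -8 (Y = -⅘ + ((6*3)*(-2))/5 = -⅘ + (18*(-2))/5 = -⅘ + (⅕)*(-36) = -⅘ - 36/5 = -8)
a(P, Q) = 112 + 90*P + 2*P*Q (a(P, Q) = 2*(((53 - 8)*P + P*Q) + 56) = 2*((45*P + P*Q) + 56) = 2*(56 + 45*P + P*Q) = 112 + 90*P + 2*P*Q)
-22842 - a(s(2, 8 - 7), Y) = -22842 - (112 + 90*(8 - 7) + 2*(8 - 7)*(-8)) = -22842 - (112 + 90*1 + 2*1*(-8)) = -22842 - (112 + 90 - 16) = -22842 - 1*186 = -22842 - 186 = -23028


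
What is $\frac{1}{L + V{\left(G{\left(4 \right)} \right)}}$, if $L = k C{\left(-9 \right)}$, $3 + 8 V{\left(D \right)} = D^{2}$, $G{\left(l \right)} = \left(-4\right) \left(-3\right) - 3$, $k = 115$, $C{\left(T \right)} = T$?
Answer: $- \frac{4}{4101} \approx -0.00097537$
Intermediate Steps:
$G{\left(l \right)} = 9$ ($G{\left(l \right)} = 12 - 3 = 9$)
$V{\left(D \right)} = - \frac{3}{8} + \frac{D^{2}}{8}$
$L = -1035$ ($L = 115 \left(-9\right) = -1035$)
$\frac{1}{L + V{\left(G{\left(4 \right)} \right)}} = \frac{1}{-1035 - \left(\frac{3}{8} - \frac{9^{2}}{8}\right)} = \frac{1}{-1035 + \left(- \frac{3}{8} + \frac{1}{8} \cdot 81\right)} = \frac{1}{-1035 + \left(- \frac{3}{8} + \frac{81}{8}\right)} = \frac{1}{-1035 + \frac{39}{4}} = \frac{1}{- \frac{4101}{4}} = - \frac{4}{4101}$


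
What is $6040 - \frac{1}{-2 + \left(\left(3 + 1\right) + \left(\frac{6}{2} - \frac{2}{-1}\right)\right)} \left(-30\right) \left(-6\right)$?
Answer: $\frac{42100}{7} \approx 6014.3$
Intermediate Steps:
$6040 - \frac{1}{-2 + \left(\left(3 + 1\right) + \left(\frac{6}{2} - \frac{2}{-1}\right)\right)} \left(-30\right) \left(-6\right) = 6040 - \frac{1}{-2 + \left(4 + \left(6 \cdot \frac{1}{2} - -2\right)\right)} \left(-30\right) \left(-6\right) = 6040 - \frac{1}{-2 + \left(4 + \left(3 + 2\right)\right)} \left(-30\right) \left(-6\right) = 6040 - \frac{1}{-2 + \left(4 + 5\right)} \left(-30\right) \left(-6\right) = 6040 - \frac{1}{-2 + 9} \left(-30\right) \left(-6\right) = 6040 - \frac{1}{7} \left(-30\right) \left(-6\right) = 6040 - \left(- \frac{30}{7}\right) \left(-6\right) = 6040 - \frac{180}{7} = \frac{42100}{7}$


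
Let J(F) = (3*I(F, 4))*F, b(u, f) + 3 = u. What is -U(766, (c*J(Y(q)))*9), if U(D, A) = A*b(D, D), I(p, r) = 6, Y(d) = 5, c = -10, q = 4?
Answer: 6180300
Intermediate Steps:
b(u, f) = -3 + u
J(F) = 18*F (J(F) = (3*6)*F = 18*F)
U(D, A) = A*(-3 + D)
-U(766, (c*J(Y(q)))*9) = --180*5*9*(-3 + 766) = --10*90*9*763 = -(-900*9)*763 = -(-8100)*763 = -1*(-6180300) = 6180300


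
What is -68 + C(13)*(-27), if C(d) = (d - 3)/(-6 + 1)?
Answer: -14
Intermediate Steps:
C(d) = ⅗ - d/5 (C(d) = (-3 + d)/(-5) = (-3 + d)*(-⅕) = ⅗ - d/5)
-68 + C(13)*(-27) = -68 + (⅗ - ⅕*13)*(-27) = -68 + (⅗ - 13/5)*(-27) = -68 - 2*(-27) = -68 + 54 = -14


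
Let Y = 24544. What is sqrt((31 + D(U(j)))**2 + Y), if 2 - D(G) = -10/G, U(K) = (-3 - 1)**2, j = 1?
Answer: sqrt(1643177)/8 ≈ 160.23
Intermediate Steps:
U(K) = 16 (U(K) = (-4)**2 = 16)
D(G) = 2 + 10/G (D(G) = 2 - (-10)/G = 2 + 10/G)
sqrt((31 + D(U(j)))**2 + Y) = sqrt((31 + (2 + 10/16))**2 + 24544) = sqrt((31 + (2 + 10*(1/16)))**2 + 24544) = sqrt((31 + (2 + 5/8))**2 + 24544) = sqrt((31 + 21/8)**2 + 24544) = sqrt((269/8)**2 + 24544) = sqrt(72361/64 + 24544) = sqrt(1643177/64) = sqrt(1643177)/8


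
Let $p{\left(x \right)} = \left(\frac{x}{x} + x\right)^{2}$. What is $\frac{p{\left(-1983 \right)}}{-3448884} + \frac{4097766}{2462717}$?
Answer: $\frac{1114592324209}{2123406314457} \approx 0.52491$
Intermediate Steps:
$p{\left(x \right)} = \left(1 + x\right)^{2}$
$\frac{p{\left(-1983 \right)}}{-3448884} + \frac{4097766}{2462717} = \frac{\left(1 - 1983\right)^{2}}{-3448884} + \frac{4097766}{2462717} = \left(-1982\right)^{2} \left(- \frac{1}{3448884}\right) + 4097766 \cdot \frac{1}{2462717} = 3928324 \left(- \frac{1}{3448884}\right) + \frac{4097766}{2462717} = - \frac{982081}{862221} + \frac{4097766}{2462717} = \frac{1114592324209}{2123406314457}$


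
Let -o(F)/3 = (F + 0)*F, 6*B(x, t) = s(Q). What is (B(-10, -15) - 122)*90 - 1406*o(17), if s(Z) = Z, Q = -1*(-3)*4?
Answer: 1208202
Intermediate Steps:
Q = 12 (Q = 3*4 = 12)
B(x, t) = 2 (B(x, t) = (⅙)*12 = 2)
o(F) = -3*F² (o(F) = -3*(F + 0)*F = -3*F*F = -3*F²)
(B(-10, -15) - 122)*90 - 1406*o(17) = (2 - 122)*90 - (-4218)*17² = -120*90 - (-4218)*289 = -10800 - 1406*(-867) = -10800 + 1219002 = 1208202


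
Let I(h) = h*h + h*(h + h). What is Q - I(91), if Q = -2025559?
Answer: -2050402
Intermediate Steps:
I(h) = 3*h² (I(h) = h² + h*(2*h) = h² + 2*h² = 3*h²)
Q - I(91) = -2025559 - 3*91² = -2025559 - 3*8281 = -2025559 - 1*24843 = -2025559 - 24843 = -2050402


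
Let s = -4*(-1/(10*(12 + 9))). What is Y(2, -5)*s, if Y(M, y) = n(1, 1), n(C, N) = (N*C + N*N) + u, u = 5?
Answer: 2/15 ≈ 0.13333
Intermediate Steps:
n(C, N) = 5 + N² + C*N (n(C, N) = (N*C + N*N) + 5 = (C*N + N²) + 5 = (N² + C*N) + 5 = 5 + N² + C*N)
Y(M, y) = 7 (Y(M, y) = 5 + 1² + 1*1 = 5 + 1 + 1 = 7)
s = 2/105 (s = -4/(21*(-10)) = -4/(-210) = -4*(-1/210) = 2/105 ≈ 0.019048)
Y(2, -5)*s = 7*(2/105) = 2/15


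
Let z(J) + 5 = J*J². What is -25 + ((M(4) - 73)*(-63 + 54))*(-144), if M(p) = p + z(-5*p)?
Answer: -10463929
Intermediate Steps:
z(J) = -5 + J³ (z(J) = -5 + J*J² = -5 + J³)
M(p) = -5 + p - 125*p³ (M(p) = p + (-5 + (-5*p)³) = p + (-5 - 125*p³) = -5 + p - 125*p³)
-25 + ((M(4) - 73)*(-63 + 54))*(-144) = -25 + (((-5 + 4 - 125*4³) - 73)*(-63 + 54))*(-144) = -25 + (((-5 + 4 - 125*64) - 73)*(-9))*(-144) = -25 + (((-5 + 4 - 8000) - 73)*(-9))*(-144) = -25 + ((-8001 - 73)*(-9))*(-144) = -25 - 8074*(-9)*(-144) = -25 + 72666*(-144) = -25 - 10463904 = -10463929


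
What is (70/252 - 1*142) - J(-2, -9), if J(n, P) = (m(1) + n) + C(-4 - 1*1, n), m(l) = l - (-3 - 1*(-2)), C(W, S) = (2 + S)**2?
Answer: -2551/18 ≈ -141.72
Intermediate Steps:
m(l) = 1 + l (m(l) = l - (-3 + 2) = l - 1*(-1) = l + 1 = 1 + l)
J(n, P) = 2 + n + (2 + n)**2 (J(n, P) = ((1 + 1) + n) + (2 + n)**2 = (2 + n) + (2 + n)**2 = 2 + n + (2 + n)**2)
(70/252 - 1*142) - J(-2, -9) = (70/252 - 1*142) - (2 - 2 + (2 - 2)**2) = (70*(1/252) - 142) - (2 - 2 + 0**2) = (5/18 - 142) - (2 - 2 + 0) = -2551/18 - 1*0 = -2551/18 + 0 = -2551/18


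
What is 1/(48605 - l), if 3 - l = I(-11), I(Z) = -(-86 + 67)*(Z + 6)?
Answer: 1/48507 ≈ 2.0616e-5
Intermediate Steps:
I(Z) = 114 + 19*Z (I(Z) = -(-19)*(6 + Z) = -(-114 - 19*Z) = 114 + 19*Z)
l = 98 (l = 3 - (114 + 19*(-11)) = 3 - (114 - 209) = 3 - 1*(-95) = 3 + 95 = 98)
1/(48605 - l) = 1/(48605 - 1*98) = 1/(48605 - 98) = 1/48507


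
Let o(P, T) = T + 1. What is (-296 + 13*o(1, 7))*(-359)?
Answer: 68928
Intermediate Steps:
o(P, T) = 1 + T
(-296 + 13*o(1, 7))*(-359) = (-296 + 13*(1 + 7))*(-359) = (-296 + 13*8)*(-359) = (-296 + 104)*(-359) = -192*(-359) = 68928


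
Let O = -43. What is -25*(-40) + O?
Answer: 957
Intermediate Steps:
-25*(-40) + O = -25*(-40) - 43 = 1000 - 43 = 957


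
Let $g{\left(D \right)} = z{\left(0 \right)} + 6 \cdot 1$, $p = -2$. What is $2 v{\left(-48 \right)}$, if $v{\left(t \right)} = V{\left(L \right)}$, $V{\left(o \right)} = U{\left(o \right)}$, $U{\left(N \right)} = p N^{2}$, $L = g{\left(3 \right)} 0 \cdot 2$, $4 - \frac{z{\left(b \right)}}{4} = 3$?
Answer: $0$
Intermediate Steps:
$z{\left(b \right)} = 4$ ($z{\left(b \right)} = 16 - 12 = 4$)
$g{\left(D \right)} = 10$ ($g{\left(D \right)} = 4 + 6 \cdot 1 = 4 + 6 = 10$)
$L = 0$ ($L = 10 \cdot 0 \cdot 2 = 0 \cdot 2 = 0$)
$U{\left(N \right)} = - 2 N^{2}$
$V{\left(o \right)} = - 2 o^{2}$
$v{\left(t \right)} = 0$ ($v{\left(t \right)} = - 2 \cdot 0^{2} = \left(-2\right) 0 = 0$)
$2 v{\left(-48 \right)} = 2 \cdot 0 = 0$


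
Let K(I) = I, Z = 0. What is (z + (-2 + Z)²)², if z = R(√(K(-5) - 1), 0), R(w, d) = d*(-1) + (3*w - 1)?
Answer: -45 + 18*I*√6 ≈ -45.0 + 44.091*I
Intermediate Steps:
R(w, d) = -1 - d + 3*w (R(w, d) = -d + (-1 + 3*w) = -1 - d + 3*w)
z = -1 + 3*I*√6 (z = -1 - 1*0 + 3*√(-5 - 1) = -1 + 0 + 3*√(-6) = -1 + 0 + 3*(I*√6) = -1 + 0 + 3*I*√6 = -1 + 3*I*√6 ≈ -1.0 + 7.3485*I)
(z + (-2 + Z)²)² = ((-1 + 3*I*√6) + (-2 + 0)²)² = ((-1 + 3*I*√6) + (-2)²)² = ((-1 + 3*I*√6) + 4)² = (3 + 3*I*√6)²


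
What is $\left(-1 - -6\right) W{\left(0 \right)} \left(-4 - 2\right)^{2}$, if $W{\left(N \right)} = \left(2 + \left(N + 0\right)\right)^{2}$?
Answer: $720$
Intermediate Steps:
$W{\left(N \right)} = \left(2 + N\right)^{2}$
$\left(-1 - -6\right) W{\left(0 \right)} \left(-4 - 2\right)^{2} = \left(-1 - -6\right) \left(2 + 0\right)^{2} \left(-4 - 2\right)^{2} = \left(-1 + 6\right) 2^{2} \left(-6\right)^{2} = 5 \cdot 4 \cdot 36 = 20 \cdot 36 = 720$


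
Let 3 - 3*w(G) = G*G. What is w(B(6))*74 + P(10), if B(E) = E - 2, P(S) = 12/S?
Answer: -4792/15 ≈ -319.47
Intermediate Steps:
B(E) = -2 + E
w(G) = 1 - G²/3 (w(G) = 1 - G*G/3 = 1 - G²/3)
w(B(6))*74 + P(10) = (1 - (-2 + 6)²/3)*74 + 12/10 = (1 - ⅓*4²)*74 + 12*(⅒) = (1 - ⅓*16)*74 + 6/5 = (1 - 16/3)*74 + 6/5 = -13/3*74 + 6/5 = -962/3 + 6/5 = -4792/15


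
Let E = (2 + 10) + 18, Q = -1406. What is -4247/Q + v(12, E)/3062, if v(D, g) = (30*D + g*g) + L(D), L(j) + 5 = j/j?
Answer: 7385125/2152586 ≈ 3.4308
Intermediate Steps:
L(j) = -4 (L(j) = -5 + j/j = -5 + 1 = -4)
E = 30 (E = 12 + 18 = 30)
v(D, g) = -4 + g² + 30*D (v(D, g) = (30*D + g*g) - 4 = (30*D + g²) - 4 = (g² + 30*D) - 4 = -4 + g² + 30*D)
-4247/Q + v(12, E)/3062 = -4247/(-1406) + (-4 + 30² + 30*12)/3062 = -4247*(-1/1406) + (-4 + 900 + 360)*(1/3062) = 4247/1406 + 1256*(1/3062) = 4247/1406 + 628/1531 = 7385125/2152586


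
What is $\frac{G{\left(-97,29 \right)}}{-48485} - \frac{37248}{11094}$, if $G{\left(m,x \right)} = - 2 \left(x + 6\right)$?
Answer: $- \frac{60173090}{17929753} \approx -3.356$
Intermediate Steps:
$G{\left(m,x \right)} = -12 - 2 x$ ($G{\left(m,x \right)} = - 2 \left(6 + x\right) = -12 - 2 x$)
$\frac{G{\left(-97,29 \right)}}{-48485} - \frac{37248}{11094} = \frac{-12 - 58}{-48485} - \frac{37248}{11094} = \left(-12 - 58\right) \left(- \frac{1}{48485}\right) - \frac{6208}{1849} = \left(-70\right) \left(- \frac{1}{48485}\right) - \frac{6208}{1849} = \frac{14}{9697} - \frac{6208}{1849} = - \frac{60173090}{17929753}$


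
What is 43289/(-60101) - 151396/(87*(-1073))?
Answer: 5057979557/5610488451 ≈ 0.90152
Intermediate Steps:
43289/(-60101) - 151396/(87*(-1073)) = 43289*(-1/60101) - 151396/(-93351) = -43289/60101 - 151396*(-1/93351) = -43289/60101 + 151396/93351 = 5057979557/5610488451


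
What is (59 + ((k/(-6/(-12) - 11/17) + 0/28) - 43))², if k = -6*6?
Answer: 1700416/25 ≈ 68017.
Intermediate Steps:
k = -36
(59 + ((k/(-6/(-12) - 11/17) + 0/28) - 43))² = (59 + ((-36/(-6/(-12) - 11/17) + 0/28) - 43))² = (59 + ((-36/(-6*(-1/12) - 11*1/17) + 0*(1/28)) - 43))² = (59 + ((-36/(½ - 11/17) + 0) - 43))² = (59 + ((-36/(-5/34) + 0) - 43))² = (59 + ((-36*(-34/5) + 0) - 43))² = (59 + ((1224/5 + 0) - 43))² = (59 + (1224/5 - 43))² = (59 + 1009/5)² = (1304/5)² = 1700416/25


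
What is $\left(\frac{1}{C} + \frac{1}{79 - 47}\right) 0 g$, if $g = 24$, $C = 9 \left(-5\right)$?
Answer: $0$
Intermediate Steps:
$C = -45$
$\left(\frac{1}{C} + \frac{1}{79 - 47}\right) 0 g = \left(\frac{1}{-45} + \frac{1}{79 - 47}\right) 0 \cdot 24 = \left(- \frac{1}{45} + \frac{1}{32}\right) 0 = \frac{13}{1440} \cdot 0 = 0$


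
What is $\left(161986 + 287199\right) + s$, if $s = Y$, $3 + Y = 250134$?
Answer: $699316$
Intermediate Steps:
$Y = 250131$ ($Y = -3 + 250134 = 250131$)
$s = 250131$
$\left(161986 + 287199\right) + s = \left(161986 + 287199\right) + 250131 = 449185 + 250131 = 699316$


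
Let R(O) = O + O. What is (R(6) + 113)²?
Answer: 15625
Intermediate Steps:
R(O) = 2*O
(R(6) + 113)² = (2*6 + 113)² = (12 + 113)² = 125² = 15625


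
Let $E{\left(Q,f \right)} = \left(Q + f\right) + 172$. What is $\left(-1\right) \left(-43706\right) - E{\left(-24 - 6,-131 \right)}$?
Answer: $43695$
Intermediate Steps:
$E{\left(Q,f \right)} = 172 + Q + f$
$\left(-1\right) \left(-43706\right) - E{\left(-24 - 6,-131 \right)} = \left(-1\right) \left(-43706\right) - \left(172 - 30 - 131\right) = 43706 - \left(172 - 30 - 131\right) = 43706 - 11 = 43695$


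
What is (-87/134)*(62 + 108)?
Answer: -7395/67 ≈ -110.37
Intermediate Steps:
(-87/134)*(62 + 108) = -87*1/134*170 = -87/134*170 = -7395/67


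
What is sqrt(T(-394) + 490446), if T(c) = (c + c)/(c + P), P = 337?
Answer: sqrt(1593503970)/57 ≈ 700.33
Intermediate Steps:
T(c) = 2*c/(337 + c) (T(c) = (c + c)/(c + 337) = (2*c)/(337 + c) = 2*c/(337 + c))
sqrt(T(-394) + 490446) = sqrt(2*(-394)/(337 - 394) + 490446) = sqrt(2*(-394)/(-57) + 490446) = sqrt(2*(-394)*(-1/57) + 490446) = sqrt(788/57 + 490446) = sqrt(27956210/57) = sqrt(1593503970)/57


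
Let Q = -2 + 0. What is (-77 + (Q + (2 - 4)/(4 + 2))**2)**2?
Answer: 414736/81 ≈ 5120.2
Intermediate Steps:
Q = -2
(-77 + (Q + (2 - 4)/(4 + 2))**2)**2 = (-77 + (-2 + (2 - 4)/(4 + 2))**2)**2 = (-77 + (-2 - 2/6)**2)**2 = (-77 + (-2 - 2*1/6)**2)**2 = (-77 + (-2 - 1/3)**2)**2 = (-77 + (-7/3)**2)**2 = (-77 + 49/9)**2 = (-644/9)**2 = 414736/81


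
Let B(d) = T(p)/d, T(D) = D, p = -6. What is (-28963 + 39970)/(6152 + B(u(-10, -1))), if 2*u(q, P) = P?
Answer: 11007/6164 ≈ 1.7857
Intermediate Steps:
u(q, P) = P/2
B(d) = -6/d
(-28963 + 39970)/(6152 + B(u(-10, -1))) = (-28963 + 39970)/(6152 - 6/((1/2)*(-1))) = 11007/(6152 - 6/(-1/2)) = 11007/(6152 - 6*(-2)) = 11007/(6152 + 12) = 11007/6164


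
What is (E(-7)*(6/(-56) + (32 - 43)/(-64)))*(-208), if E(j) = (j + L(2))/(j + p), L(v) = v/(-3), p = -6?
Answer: -667/84 ≈ -7.9405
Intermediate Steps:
L(v) = -v/3 (L(v) = v*(-1/3) = -v/3)
E(j) = (-2/3 + j)/(-6 + j) (E(j) = (j - 1/3*2)/(j - 6) = (j - 2/3)/(-6 + j) = (-2/3 + j)/(-6 + j))
(E(-7)*(6/(-56) + (32 - 43)/(-64)))*(-208) = (((-2/3 - 7)/(-6 - 7))*(6/(-56) + (32 - 43)/(-64)))*(-208) = ((-23/3/(-13))*(6*(-1/56) - 11*(-1/64)))*(-208) = ((-1/13*(-23/3))*(-3/28 + 11/64))*(-208) = ((23/39)*(29/448))*(-208) = (667/17472)*(-208) = -667/84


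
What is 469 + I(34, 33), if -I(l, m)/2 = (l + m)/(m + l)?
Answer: 467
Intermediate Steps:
I(l, m) = -2 (I(l, m) = -2*(l + m)/(m + l) = -2*(l + m)/(l + m) = -2*1 = -2)
469 + I(34, 33) = 469 - 2 = 467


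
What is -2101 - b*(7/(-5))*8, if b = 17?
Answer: -9553/5 ≈ -1910.6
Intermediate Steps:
-2101 - b*(7/(-5))*8 = -2101 - 17*(7/(-5))*8 = -2101 - 17*(7*(-⅕))*8 = -2101 - 17*(-7/5)*8 = -2101 - (-119)*8/5 = -2101 - 1*(-952/5) = -2101 + 952/5 = -9553/5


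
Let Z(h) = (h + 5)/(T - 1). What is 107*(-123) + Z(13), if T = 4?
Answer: -13155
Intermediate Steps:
Z(h) = 5/3 + h/3 (Z(h) = (h + 5)/(4 - 1) = (5 + h)/3 = (5 + h)*(1/3) = 5/3 + h/3)
107*(-123) + Z(13) = 107*(-123) + (5/3 + (1/3)*13) = -13161 + (5/3 + 13/3) = -13161 + 6 = -13155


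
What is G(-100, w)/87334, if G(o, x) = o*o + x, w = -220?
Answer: 4890/43667 ≈ 0.11198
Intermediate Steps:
G(o, x) = x + o² (G(o, x) = o² + x = x + o²)
G(-100, w)/87334 = (-220 + (-100)²)/87334 = (-220 + 10000)*(1/87334) = 9780*(1/87334) = 4890/43667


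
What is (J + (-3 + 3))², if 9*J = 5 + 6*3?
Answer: 529/81 ≈ 6.5309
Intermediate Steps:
J = 23/9 (J = (5 + 6*3)/9 = (5 + 18)/9 = (⅑)*23 = 23/9 ≈ 2.5556)
(J + (-3 + 3))² = (23/9 + (-3 + 3))² = (23/9 + 0)² = (23/9)² = 529/81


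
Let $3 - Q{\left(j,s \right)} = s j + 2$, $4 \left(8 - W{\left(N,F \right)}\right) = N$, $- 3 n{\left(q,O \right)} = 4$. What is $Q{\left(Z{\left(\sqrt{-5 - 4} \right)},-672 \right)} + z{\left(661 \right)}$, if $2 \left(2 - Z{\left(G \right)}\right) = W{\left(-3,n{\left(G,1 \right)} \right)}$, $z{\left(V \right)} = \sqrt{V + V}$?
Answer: $-1595 + \sqrt{1322} \approx -1558.6$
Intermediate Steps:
$z{\left(V \right)} = \sqrt{2} \sqrt{V}$ ($z{\left(V \right)} = \sqrt{2 V} = \sqrt{2} \sqrt{V}$)
$n{\left(q,O \right)} = - \frac{4}{3}$ ($n{\left(q,O \right)} = \left(- \frac{1}{3}\right) 4 = - \frac{4}{3}$)
$W{\left(N,F \right)} = 8 - \frac{N}{4}$
$Z{\left(G \right)} = - \frac{19}{8}$ ($Z{\left(G \right)} = 2 - \frac{8 - - \frac{3}{4}}{2} = 2 - \frac{8 + \frac{3}{4}}{2} = 2 - \frac{35}{8} = - \frac{19}{8}$)
$Q{\left(j,s \right)} = 1 - j s$ ($Q{\left(j,s \right)} = 3 - \left(s j + 2\right) = 3 - \left(j s + 2\right) = 3 - \left(2 + j s\right) = 1 - j s$)
$Q{\left(Z{\left(\sqrt{-5 - 4} \right)},-672 \right)} + z{\left(661 \right)} = \left(1 - \left(- \frac{19}{8}\right) \left(-672\right)\right) + \sqrt{2} \sqrt{661} = \left(1 - 1596\right) + \sqrt{1322} = -1595 + \sqrt{1322}$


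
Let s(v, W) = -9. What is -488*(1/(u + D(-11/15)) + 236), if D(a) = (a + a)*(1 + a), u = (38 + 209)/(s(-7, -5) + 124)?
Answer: -1049517688/9091 ≈ -1.1545e+5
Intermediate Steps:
u = 247/115 (u = (38 + 209)/(-9 + 124) = 247/115 ≈ 2.1478)
D(a) = 2*a*(1 + a) (D(a) = (2*a)*(1 + a) = 2*a*(1 + a))
-488*(1/(u + D(-11/15)) + 236) = -488*(1/(247/115 + 2*(-11/15)*(1 - 11/15)) + 236) = -488*(1/(247/115 + 2*(-11/15)*(4/15)) + 236) = -488*(1/(247/115 - 88/225) + 236) = -488*(1/(9091/5175) + 236) = -488*(5175/9091 + 236) = -488*2150651/9091 = -1049517688/9091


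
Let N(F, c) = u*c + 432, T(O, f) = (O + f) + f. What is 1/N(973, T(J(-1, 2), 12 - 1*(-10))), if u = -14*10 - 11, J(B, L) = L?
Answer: -1/6514 ≈ -0.00015352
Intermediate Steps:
u = -151 (u = -140 - 11 = -151)
T(O, f) = O + 2*f
N(F, c) = 432 - 151*c (N(F, c) = -151*c + 432 = 432 - 151*c)
1/N(973, T(J(-1, 2), 12 - 1*(-10))) = 1/(432 - 151*(2 + 2*(12 - 1*(-10)))) = 1/(432 - 151*(2 + 2*(12 + 10))) = 1/(432 - 151*(2 + 2*22)) = 1/(432 - 151*(2 + 44)) = 1/(432 - 151*46) = 1/(432 - 6946) = 1/(-6514) = -1/6514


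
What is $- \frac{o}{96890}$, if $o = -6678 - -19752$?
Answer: $- \frac{6537}{48445} \approx -0.13494$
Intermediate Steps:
$o = 13074$ ($o = -6678 + 19752 = 13074$)
$- \frac{o}{96890} = - \frac{13074}{96890} = \left(-1\right) \frac{6537}{48445} = - \frac{6537}{48445}$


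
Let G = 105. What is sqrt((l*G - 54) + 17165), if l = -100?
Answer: sqrt(6611) ≈ 81.308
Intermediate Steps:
sqrt((l*G - 54) + 17165) = sqrt((-100*105 - 54) + 17165) = sqrt((-10500 - 54) + 17165) = sqrt(-10554 + 17165) = sqrt(6611)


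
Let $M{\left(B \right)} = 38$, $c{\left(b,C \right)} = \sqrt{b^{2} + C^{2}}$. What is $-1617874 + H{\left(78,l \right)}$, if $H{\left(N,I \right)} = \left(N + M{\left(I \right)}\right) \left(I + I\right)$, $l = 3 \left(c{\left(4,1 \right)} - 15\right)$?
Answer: $-1628314 + 696 \sqrt{17} \approx -1.6254 \cdot 10^{6}$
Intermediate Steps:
$c{\left(b,C \right)} = \sqrt{C^{2} + b^{2}}$
$l = -45 + 3 \sqrt{17}$ ($l = 3 \left(\sqrt{1^{2} + 4^{2}} - 15\right) = 3 \left(\sqrt{1 + 16} - 15\right) = 3 \left(\sqrt{17} - 15\right) = 3 \left(-15 + \sqrt{17}\right) = -45 + 3 \sqrt{17} \approx -32.631$)
$H{\left(N,I \right)} = 2 I \left(38 + N\right)$ ($H{\left(N,I \right)} = \left(N + 38\right) \left(I + I\right) = \left(38 + N\right) 2 I = 2 I \left(38 + N\right)$)
$-1617874 + H{\left(78,l \right)} = -1617874 + 2 \left(-45 + 3 \sqrt{17}\right) \left(38 + 78\right) = -1617874 + 2 \left(-45 + 3 \sqrt{17}\right) 116 = -1617874 - \left(10440 - 696 \sqrt{17}\right) = -1628314 + 696 \sqrt{17}$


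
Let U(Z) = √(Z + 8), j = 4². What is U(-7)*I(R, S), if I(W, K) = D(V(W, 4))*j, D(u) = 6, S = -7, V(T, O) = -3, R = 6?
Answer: 96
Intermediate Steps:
j = 16
U(Z) = √(8 + Z)
I(W, K) = 96 (I(W, K) = 6*16 = 96)
U(-7)*I(R, S) = √(8 - 7)*96 = √1*96 = 1*96 = 96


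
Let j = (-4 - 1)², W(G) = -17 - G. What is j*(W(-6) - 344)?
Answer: -8875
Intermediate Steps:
j = 25 (j = (-5)² = 25)
j*(W(-6) - 344) = 25*((-17 - 1*(-6)) - 344) = 25*((-17 + 6) - 344) = 25*(-11 - 344) = 25*(-355) = -8875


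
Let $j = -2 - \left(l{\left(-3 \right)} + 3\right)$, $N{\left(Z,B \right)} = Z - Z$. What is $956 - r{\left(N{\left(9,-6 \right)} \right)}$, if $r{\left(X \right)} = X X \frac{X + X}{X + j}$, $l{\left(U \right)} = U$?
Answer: $956$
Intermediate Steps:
$N{\left(Z,B \right)} = 0$
$j = -2$ ($j = -2 - \left(-3 + 3\right) = -2 - 0 = -2 + 0 = -2$)
$r{\left(X \right)} = \frac{2 X^{3}}{-2 + X}$ ($r{\left(X \right)} = X X \frac{X + X}{X - 2} = X^{2} \frac{2 X}{-2 + X} = \frac{2 X^{3}}{-2 + X}$)
$956 - r{\left(N{\left(9,-6 \right)} \right)} = 956 - \frac{2 \cdot 0^{3}}{-2 + 0} = 956 - 2 \cdot 0 \frac{1}{-2} = 956 - 2 \cdot 0 \left(- \frac{1}{2}\right) = 956 - 0 = 956 + 0 = 956$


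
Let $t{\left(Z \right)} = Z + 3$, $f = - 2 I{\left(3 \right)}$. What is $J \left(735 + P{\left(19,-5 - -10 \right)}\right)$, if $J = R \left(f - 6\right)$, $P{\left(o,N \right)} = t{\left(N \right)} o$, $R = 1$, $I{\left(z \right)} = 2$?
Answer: $-8870$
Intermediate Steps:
$f = -4$ ($f = \left(-2\right) 2 = -4$)
$t{\left(Z \right)} = 3 + Z$
$P{\left(o,N \right)} = o \left(3 + N\right)$ ($P{\left(o,N \right)} = \left(3 + N\right) o = o \left(3 + N\right)$)
$J = -10$ ($J = 1 \left(-4 - 6\right) = 1 \left(-10\right) = -10$)
$J \left(735 + P{\left(19,-5 - -10 \right)}\right) = - 10 \left(735 + 19 \left(3 - -5\right)\right) = - 10 \left(735 + 19 \left(3 + \left(-5 + 10\right)\right)\right) = - 10 \left(735 + 19 \left(3 + 5\right)\right) = - 10 \left(735 + 19 \cdot 8\right) = - 10 \left(735 + 152\right) = \left(-10\right) 887 = -8870$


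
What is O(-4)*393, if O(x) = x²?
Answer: 6288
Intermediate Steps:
O(-4)*393 = (-4)²*393 = 16*393 = 6288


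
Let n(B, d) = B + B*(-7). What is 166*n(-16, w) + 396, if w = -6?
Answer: 16332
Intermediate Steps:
n(B, d) = -6*B (n(B, d) = B - 7*B = -6*B)
166*n(-16, w) + 396 = 166*(-6*(-16)) + 396 = 166*96 + 396 = 15936 + 396 = 16332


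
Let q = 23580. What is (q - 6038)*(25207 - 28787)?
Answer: -62800360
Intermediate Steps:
(q - 6038)*(25207 - 28787) = (23580 - 6038)*(25207 - 28787) = 17542*(-3580) = -62800360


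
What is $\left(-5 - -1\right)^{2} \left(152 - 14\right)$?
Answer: $2208$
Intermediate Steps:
$\left(-5 - -1\right)^{2} \left(152 - 14\right) = \left(-5 + \left(-4 + 5\right)\right)^{2} \cdot 138 = \left(-5 + 1\right)^{2} \cdot 138 = \left(-4\right)^{2} \cdot 138 = 16 \cdot 138 = 2208$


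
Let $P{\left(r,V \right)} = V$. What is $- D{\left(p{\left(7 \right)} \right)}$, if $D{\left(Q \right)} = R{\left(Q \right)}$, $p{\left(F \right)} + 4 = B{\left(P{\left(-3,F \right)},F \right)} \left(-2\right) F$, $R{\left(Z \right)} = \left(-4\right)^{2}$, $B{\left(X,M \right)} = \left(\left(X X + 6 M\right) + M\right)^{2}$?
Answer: $-16$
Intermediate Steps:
$B{\left(X,M \right)} = \left(X^{2} + 7 M\right)^{2}$ ($B{\left(X,M \right)} = \left(\left(X^{2} + 6 M\right) + M\right)^{2} = \left(X^{2} + 7 M\right)^{2}$)
$R{\left(Z \right)} = 16$
$p{\left(F \right)} = -4 - 2 F \left(F^{2} + 7 F\right)^{2}$ ($p{\left(F \right)} = -4 + \left(F^{2} + 7 F\right)^{2} \left(-2\right) F = -4 + - 2 \left(F^{2} + 7 F\right)^{2} F = -4 - 2 F \left(F^{2} + 7 F\right)^{2}$)
$D{\left(Q \right)} = 16$
$- D{\left(p{\left(7 \right)} \right)} = \left(-1\right) 16 = -16$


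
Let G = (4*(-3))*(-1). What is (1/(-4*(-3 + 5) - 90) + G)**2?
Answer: 1380625/9604 ≈ 143.76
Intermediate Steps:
G = 12 (G = -12*(-1) = 12)
(1/(-4*(-3 + 5) - 90) + G)**2 = (1/(-4*(-3 + 5) - 90) + 12)**2 = (1/(-4*2 - 90) + 12)**2 = (1/(-8 - 90) + 12)**2 = (1/(-98) + 12)**2 = (-1/98 + 12)**2 = (1175/98)**2 = 1380625/9604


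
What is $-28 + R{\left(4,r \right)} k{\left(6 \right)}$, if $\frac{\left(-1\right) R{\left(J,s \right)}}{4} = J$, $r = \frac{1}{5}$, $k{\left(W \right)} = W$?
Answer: $-124$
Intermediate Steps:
$r = \frac{1}{5} \approx 0.2$
$R{\left(J,s \right)} = - 4 J$
$-28 + R{\left(4,r \right)} k{\left(6 \right)} = -28 + \left(-4\right) 4 \cdot 6 = -28 - 96 = -124$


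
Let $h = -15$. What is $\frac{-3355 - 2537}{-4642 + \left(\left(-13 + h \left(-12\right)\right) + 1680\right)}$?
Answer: $\frac{5892}{2795} \approx 2.1081$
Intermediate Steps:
$\frac{-3355 - 2537}{-4642 + \left(\left(-13 + h \left(-12\right)\right) + 1680\right)} = \frac{-3355 - 2537}{-4642 + \left(\left(-13 - -180\right) + 1680\right)} = - \frac{5892}{-4642 + \left(\left(-13 + 180\right) + 1680\right)} = - \frac{5892}{-4642 + \left(167 + 1680\right)} = - \frac{5892}{-4642 + 1847} = - \frac{5892}{-2795} = \left(-5892\right) \left(- \frac{1}{2795}\right) = \frac{5892}{2795}$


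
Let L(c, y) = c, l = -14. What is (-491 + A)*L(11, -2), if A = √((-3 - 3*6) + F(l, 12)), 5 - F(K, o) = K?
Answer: -5401 + 11*I*√2 ≈ -5401.0 + 15.556*I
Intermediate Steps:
F(K, o) = 5 - K
A = I*√2 (A = √((-3 - 3*6) + (5 - 1*(-14))) = √((-3 - 18) + (5 + 14)) = √(-21 + 19) = √(-2) = I*√2 ≈ 1.4142*I)
(-491 + A)*L(11, -2) = (-491 + I*√2)*11 = -5401 + 11*I*√2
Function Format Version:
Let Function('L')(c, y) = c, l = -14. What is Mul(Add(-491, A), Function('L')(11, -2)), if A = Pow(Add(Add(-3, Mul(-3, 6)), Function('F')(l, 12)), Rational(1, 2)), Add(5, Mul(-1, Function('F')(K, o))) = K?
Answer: Add(-5401, Mul(11, I, Pow(2, Rational(1, 2)))) ≈ Add(-5401.0, Mul(15.556, I))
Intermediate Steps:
Function('F')(K, o) = Add(5, Mul(-1, K))
A = Mul(I, Pow(2, Rational(1, 2))) (A = Pow(Add(Add(-3, Mul(-3, 6)), Add(5, Mul(-1, -14))), Rational(1, 2)) = Pow(Add(Add(-3, -18), Add(5, 14)), Rational(1, 2)) = Pow(Add(-21, 19), Rational(1, 2)) = Pow(-2, Rational(1, 2)) = Mul(I, Pow(2, Rational(1, 2))) ≈ Mul(1.4142, I))
Mul(Add(-491, A), Function('L')(11, -2)) = Mul(Add(-491, Mul(I, Pow(2, Rational(1, 2)))), 11) = Add(-5401, Mul(11, I, Pow(2, Rational(1, 2))))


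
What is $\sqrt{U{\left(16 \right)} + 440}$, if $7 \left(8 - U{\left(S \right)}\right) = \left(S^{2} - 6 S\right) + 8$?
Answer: $2 \sqrt{106} \approx 20.591$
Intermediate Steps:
$U{\left(S \right)} = \frac{48}{7} - \frac{S^{2}}{7} + \frac{6 S}{7}$ ($U{\left(S \right)} = 8 - \frac{\left(S^{2} - 6 S\right) + 8}{7} = 8 - \frac{8 + S^{2} - 6 S}{7} = 8 - \left(\frac{8}{7} - \frac{6 S}{7} + \frac{S^{2}}{7}\right) = \frac{48}{7} - \frac{S^{2}}{7} + \frac{6 S}{7}$)
$\sqrt{U{\left(16 \right)} + 440} = \sqrt{\left(\frac{48}{7} - \frac{16^{2}}{7} + \frac{6}{7} \cdot 16\right) + 440} = \sqrt{\left(\frac{48}{7} - \frac{256}{7} + \frac{96}{7}\right) + 440} = \sqrt{-16 + 440} = \sqrt{424} = 2 \sqrt{106}$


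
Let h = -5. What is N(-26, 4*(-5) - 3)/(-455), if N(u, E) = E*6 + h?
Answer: 11/35 ≈ 0.31429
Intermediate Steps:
N(u, E) = -5 + 6*E (N(u, E) = E*6 - 5 = 6*E - 5 = -5 + 6*E)
N(-26, 4*(-5) - 3)/(-455) = (-5 + 6*(4*(-5) - 3))/(-455) = (-5 + 6*(-20 - 3))*(-1/455) = (-5 + 6*(-23))*(-1/455) = (-5 - 138)*(-1/455) = -143*(-1/455) = 11/35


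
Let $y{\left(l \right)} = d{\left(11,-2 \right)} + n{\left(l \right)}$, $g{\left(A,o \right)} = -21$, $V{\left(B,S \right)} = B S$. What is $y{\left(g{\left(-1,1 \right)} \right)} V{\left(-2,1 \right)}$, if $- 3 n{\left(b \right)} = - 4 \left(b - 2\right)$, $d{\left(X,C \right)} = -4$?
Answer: $\frac{208}{3} \approx 69.333$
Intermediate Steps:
$n{\left(b \right)} = - \frac{8}{3} + \frac{4 b}{3}$ ($n{\left(b \right)} = - \frac{\left(-4\right) \left(b - 2\right)}{3} = - \frac{\left(-4\right) \left(-2 + b\right)}{3} = - \frac{8 - 4 b}{3} = - \frac{8}{3} + \frac{4 b}{3}$)
$y{\left(l \right)} = - \frac{20}{3} + \frac{4 l}{3}$ ($y{\left(l \right)} = -4 + \left(- \frac{8}{3} + \frac{4 l}{3}\right) = - \frac{20}{3} + \frac{4 l}{3}$)
$y{\left(g{\left(-1,1 \right)} \right)} V{\left(-2,1 \right)} = \left(- \frac{20}{3} + \frac{4}{3} \left(-21\right)\right) \left(\left(-2\right) 1\right) = \left(- \frac{20}{3} - 28\right) \left(-2\right) = \left(- \frac{104}{3}\right) \left(-2\right) = \frac{208}{3}$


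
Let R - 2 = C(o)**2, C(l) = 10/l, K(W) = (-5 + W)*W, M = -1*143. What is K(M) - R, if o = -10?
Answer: 21161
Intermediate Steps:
M = -143
K(W) = W*(-5 + W)
R = 3 (R = 2 + (10/(-10))**2 = 2 + (10*(-1/10))**2 = 2 + (-1)**2 = 2 + 1 = 3)
K(M) - R = -143*(-5 - 143) - 1*3 = -143*(-148) - 3 = 21164 - 3 = 21161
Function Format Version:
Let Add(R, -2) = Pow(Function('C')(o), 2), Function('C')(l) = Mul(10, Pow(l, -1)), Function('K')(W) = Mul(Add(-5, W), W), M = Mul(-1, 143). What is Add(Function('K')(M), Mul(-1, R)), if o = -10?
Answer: 21161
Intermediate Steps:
M = -143
Function('K')(W) = Mul(W, Add(-5, W))
R = 3 (R = Add(2, Pow(Mul(10, Pow(-10, -1)), 2)) = Add(2, Pow(Mul(10, Rational(-1, 10)), 2)) = Add(2, Pow(-1, 2)) = Add(2, 1) = 3)
Add(Function('K')(M), Mul(-1, R)) = Add(Mul(-143, Add(-5, -143)), Mul(-1, 3)) = Add(Mul(-143, -148), -3) = Add(21164, -3) = 21161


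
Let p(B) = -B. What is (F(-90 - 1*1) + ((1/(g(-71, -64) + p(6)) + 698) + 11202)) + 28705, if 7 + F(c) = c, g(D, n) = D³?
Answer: 14498143918/357917 ≈ 40507.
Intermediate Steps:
F(c) = -7 + c
(F(-90 - 1*1) + ((1/(g(-71, -64) + p(6)) + 698) + 11202)) + 28705 = ((-7 + (-90 - 1*1)) + ((1/((-71)³ - 1*6) + 698) + 11202)) + 28705 = ((-7 + (-90 - 1)) + ((1/(-357911 - 6) + 698) + 11202)) + 28705 = ((-7 - 91) + ((1/(-357917) + 698) + 11202)) + 28705 = (-98 + ((-1/357917 + 698) + 11202)) + 28705 = (-98 + (249826065/357917 + 11202)) + 28705 = (-98 + 4259212299/357917) + 28705 = 4224136433/357917 + 28705 = 14498143918/357917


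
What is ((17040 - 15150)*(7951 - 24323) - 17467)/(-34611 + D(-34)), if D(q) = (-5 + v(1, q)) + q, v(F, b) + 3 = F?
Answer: 30960547/34652 ≈ 893.47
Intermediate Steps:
v(F, b) = -3 + F
D(q) = -7 + q (D(q) = (-5 + (-3 + 1)) + q = (-5 - 2) + q = -7 + q)
((17040 - 15150)*(7951 - 24323) - 17467)/(-34611 + D(-34)) = ((17040 - 15150)*(7951 - 24323) - 17467)/(-34611 + (-7 - 34)) = (1890*(-16372) - 17467)/(-34611 - 41) = (-30943080 - 17467)/(-34652) = -30960547*(-1/34652) = 30960547/34652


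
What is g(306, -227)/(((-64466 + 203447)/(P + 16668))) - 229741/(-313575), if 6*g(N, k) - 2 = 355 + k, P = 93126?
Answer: 259294598057/14526989025 ≈ 17.849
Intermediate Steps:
g(N, k) = 119/2 + k/6 (g(N, k) = 1/3 + (355 + k)/6 = 1/3 + (355/6 + k/6) = 119/2 + k/6)
g(306, -227)/(((-64466 + 203447)/(P + 16668))) - 229741/(-313575) = (119/2 + (1/6)*(-227))/(((-64466 + 203447)/(93126 + 16668))) - 229741/(-313575) = (119/2 - 227/6)/((138981/109794)) - 229741*(-1/313575) = 65/(3*((138981*(1/109794)))) + 229741/313575 = 65/(3*(46327/36598)) + 229741/313575 = (65/3)*(36598/46327) + 229741/313575 = 2378870/138981 + 229741/313575 = 259294598057/14526989025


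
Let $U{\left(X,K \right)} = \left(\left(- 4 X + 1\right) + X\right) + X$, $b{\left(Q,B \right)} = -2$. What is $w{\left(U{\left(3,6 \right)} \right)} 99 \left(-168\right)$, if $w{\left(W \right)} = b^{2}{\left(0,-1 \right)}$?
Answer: $-66528$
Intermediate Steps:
$U{\left(X,K \right)} = 1 - 2 X$ ($U{\left(X,K \right)} = \left(\left(1 - 4 X\right) + X\right) + X = \left(1 - 3 X\right) + X = 1 - 2 X$)
$w{\left(W \right)} = 4$ ($w{\left(W \right)} = \left(-2\right)^{2} = 4$)
$w{\left(U{\left(3,6 \right)} \right)} 99 \left(-168\right) = 4 \cdot 99 \left(-168\right) = 396 \left(-168\right) = -66528$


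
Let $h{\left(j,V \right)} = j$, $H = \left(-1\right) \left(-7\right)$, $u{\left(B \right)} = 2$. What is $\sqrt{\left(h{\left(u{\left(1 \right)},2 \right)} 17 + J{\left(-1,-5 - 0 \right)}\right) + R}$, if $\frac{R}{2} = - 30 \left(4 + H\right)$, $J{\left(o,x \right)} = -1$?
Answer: $i \sqrt{627} \approx 25.04 i$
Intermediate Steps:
$H = 7$
$R = -660$ ($R = 2 \left(- 30 \left(4 + 7\right)\right) = 2 \left(\left(-30\right) 11\right) = 2 \left(-330\right) = -660$)
$\sqrt{\left(h{\left(u{\left(1 \right)},2 \right)} 17 + J{\left(-1,-5 - 0 \right)}\right) + R} = \sqrt{\left(2 \cdot 17 - 1\right) - 660} = \sqrt{\left(34 - 1\right) - 660} = \sqrt{33 - 660} = \sqrt{-627} = i \sqrt{627}$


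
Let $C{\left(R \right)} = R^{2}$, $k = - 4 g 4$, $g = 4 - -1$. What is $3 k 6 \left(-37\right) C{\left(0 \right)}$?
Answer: $0$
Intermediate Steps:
$g = 5$ ($g = 4 + 1 = 5$)
$k = -80$ ($k = \left(-4\right) 5 \cdot 4 = \left(-20\right) 4 = -80$)
$3 k 6 \left(-37\right) C{\left(0 \right)} = 3 \left(-80\right) 6 \left(-37\right) 0^{2} = \left(-240\right) 6 \left(-37\right) 0 = \left(-1440\right) \left(-37\right) 0 = 53280 \cdot 0 = 0$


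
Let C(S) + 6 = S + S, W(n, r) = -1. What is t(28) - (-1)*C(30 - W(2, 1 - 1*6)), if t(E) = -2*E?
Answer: 0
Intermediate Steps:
C(S) = -6 + 2*S (C(S) = -6 + (S + S) = -6 + 2*S)
t(28) - (-1)*C(30 - W(2, 1 - 1*6)) = -2*28 - (-1)*(-6 + 2*(30 - 1*(-1))) = -56 - (-1)*(-6 + 2*(30 + 1)) = -56 - (-1)*(-6 + 2*31) = -56 - (-1)*(-6 + 62) = -56 - (-1)*56 = -56 - 1*(-56) = -56 + 56 = 0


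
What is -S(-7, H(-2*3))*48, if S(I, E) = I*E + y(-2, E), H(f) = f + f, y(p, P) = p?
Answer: -3936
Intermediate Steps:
H(f) = 2*f
S(I, E) = -2 + E*I (S(I, E) = I*E - 2 = E*I - 2 = -2 + E*I)
-S(-7, H(-2*3))*48 = -(-2 + (2*(-2*3))*(-7))*48 = -(-2 + (2*(-6))*(-7))*48 = -(-2 - 12*(-7))*48 = -(-2 + 84)*48 = -82*48 = -1*3936 = -3936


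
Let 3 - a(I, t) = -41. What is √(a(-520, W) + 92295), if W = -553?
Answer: √92339 ≈ 303.87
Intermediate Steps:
a(I, t) = 44 (a(I, t) = 3 - 1*(-41) = 3 + 41 = 44)
√(a(-520, W) + 92295) = √(44 + 92295) = √92339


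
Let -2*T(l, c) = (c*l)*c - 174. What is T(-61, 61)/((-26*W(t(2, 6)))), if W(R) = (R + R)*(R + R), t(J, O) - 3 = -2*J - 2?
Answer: -227155/1872 ≈ -121.34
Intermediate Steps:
T(l, c) = 87 - l*c²/2 (T(l, c) = -((c*l)*c - 174)/2 = -(l*c² - 174)/2 = -(-174 + l*c²)/2 = 87 - l*c²/2)
t(J, O) = 1 - 2*J (t(J, O) = 3 + (-2*J - 2) = 3 + (-2 - 2*J) = 1 - 2*J)
W(R) = 4*R² (W(R) = (2*R)*(2*R) = 4*R²)
T(-61, 61)/((-26*W(t(2, 6)))) = (87 - ½*(-61)*61²)/((-104*(1 - 2*2)²)) = (87 - ½*(-61)*3721)/((-104*(1 - 4)²)) = (87 + 226981/2)/((-104*(-3)²)) = 227155/(2*((-104*9))) = 227155/(2*((-26*36))) = (227155/2)/(-936) = (227155/2)*(-1/936) = -227155/1872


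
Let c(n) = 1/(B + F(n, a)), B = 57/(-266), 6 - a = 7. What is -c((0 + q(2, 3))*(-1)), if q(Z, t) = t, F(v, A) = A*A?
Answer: -14/11 ≈ -1.2727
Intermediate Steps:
a = -1 (a = 6 - 1*7 = 6 - 7 = -1)
F(v, A) = A²
B = -3/14 (B = 57*(-1/266) = -3/14 ≈ -0.21429)
c(n) = 14/11 (c(n) = 1/(-3/14 + (-1)²) = 1/(-3/14 + 1) = 1/(11/14) = 14/11)
-c((0 + q(2, 3))*(-1)) = -1*14/11 = -14/11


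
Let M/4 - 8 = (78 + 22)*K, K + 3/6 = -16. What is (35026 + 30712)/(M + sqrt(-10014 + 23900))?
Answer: -215883592/21562369 - 32869*sqrt(13886)/21562369 ≈ -10.192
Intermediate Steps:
K = -33/2 (K = -1/2 - 16 = -33/2 ≈ -16.500)
M = -6568 (M = 32 + 4*((78 + 22)*(-33/2)) = 32 + 4*(100*(-33/2)) = 32 + 4*(-1650) = 32 - 6600 = -6568)
(35026 + 30712)/(M + sqrt(-10014 + 23900)) = (35026 + 30712)/(-6568 + sqrt(-10014 + 23900)) = 65738/(-6568 + sqrt(13886))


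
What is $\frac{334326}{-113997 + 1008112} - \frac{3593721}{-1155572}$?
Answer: $\frac{3599537616387}{1033214258780} \approx 3.4838$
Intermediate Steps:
$\frac{334326}{-113997 + 1008112} - \frac{3593721}{-1155572} = \frac{334326}{894115} - - \frac{3593721}{1155572} = 334326 \cdot \frac{1}{894115} + \frac{3593721}{1155572} = \frac{334326}{894115} + \frac{3593721}{1155572} = \frac{3599537616387}{1033214258780}$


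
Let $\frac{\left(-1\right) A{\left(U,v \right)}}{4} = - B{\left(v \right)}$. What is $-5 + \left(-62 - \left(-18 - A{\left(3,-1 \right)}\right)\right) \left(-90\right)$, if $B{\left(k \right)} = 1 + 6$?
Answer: $1435$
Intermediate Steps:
$B{\left(k \right)} = 7$
$A{\left(U,v \right)} = 28$ ($A{\left(U,v \right)} = - 4 \left(\left(-1\right) 7\right) = \left(-4\right) \left(-7\right) = 28$)
$-5 + \left(-62 - \left(-18 - A{\left(3,-1 \right)}\right)\right) \left(-90\right) = -5 + \left(-62 - \left(-18 - 28\right)\right) \left(-90\right) = -5 + \left(-62 - -46\right) \left(-90\right) = -5 + \left(-62 + 46\right) \left(-90\right) = -5 - -1440 = -5 + 1440 = 1435$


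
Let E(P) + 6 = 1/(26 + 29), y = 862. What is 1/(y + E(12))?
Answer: 55/47081 ≈ 0.0011682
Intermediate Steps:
E(P) = -329/55 (E(P) = -6 + 1/(26 + 29) = -6 + 1/55 = -329/55)
1/(y + E(12)) = 1/(862 - 329/55) = 1/(47081/55) = 55/47081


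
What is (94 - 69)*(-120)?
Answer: -3000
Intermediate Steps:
(94 - 69)*(-120) = 25*(-120) = -3000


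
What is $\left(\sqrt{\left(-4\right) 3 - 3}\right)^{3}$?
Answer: $- 15 i \sqrt{15} \approx - 58.095 i$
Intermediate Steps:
$\left(\sqrt{\left(-4\right) 3 - 3}\right)^{3} = \left(\sqrt{-12 - 3}\right)^{3} = \left(\sqrt{-15}\right)^{3} = \left(i \sqrt{15}\right)^{3} = - 15 i \sqrt{15}$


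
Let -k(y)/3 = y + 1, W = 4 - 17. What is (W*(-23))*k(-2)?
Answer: 897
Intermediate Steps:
W = -13
k(y) = -3 - 3*y (k(y) = -3*(y + 1) = -3*(1 + y) = -3 - 3*y)
(W*(-23))*k(-2) = (-13*(-23))*(-3 - 3*(-2)) = 299*(-3 + 6) = 299*3 = 897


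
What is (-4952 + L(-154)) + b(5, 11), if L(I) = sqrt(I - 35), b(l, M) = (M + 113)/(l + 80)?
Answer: -420796/85 + 3*I*sqrt(21) ≈ -4950.5 + 13.748*I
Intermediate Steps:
b(l, M) = (113 + M)/(80 + l)
L(I) = sqrt(-35 + I)
(-4952 + L(-154)) + b(5, 11) = (-4952 + sqrt(-35 - 154)) + (113 + 11)/(80 + 5) = (-4952 + sqrt(-189)) + 124/85 = (-4952 + 3*I*sqrt(21)) + (1/85)*124 = (-4952 + 3*I*sqrt(21)) + 124/85 = -420796/85 + 3*I*sqrt(21)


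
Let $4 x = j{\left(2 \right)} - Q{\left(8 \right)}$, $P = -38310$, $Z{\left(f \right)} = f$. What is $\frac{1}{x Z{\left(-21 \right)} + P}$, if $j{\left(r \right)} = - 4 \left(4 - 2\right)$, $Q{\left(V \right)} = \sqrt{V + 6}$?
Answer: $- \frac{34016}{1301723945} - \frac{14 \sqrt{14}}{3905171835} \approx -2.6145 \cdot 10^{-5}$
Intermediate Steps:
$Q{\left(V \right)} = \sqrt{6 + V}$
$j{\left(r \right)} = -8$ ($j{\left(r \right)} = \left(-4\right) 2 = -8$)
$x = -2 - \frac{\sqrt{14}}{4}$ ($x = \frac{-8 - \sqrt{6 + 8}}{4} = \frac{-8 - \sqrt{14}}{4} = -2 - \frac{\sqrt{14}}{4} \approx -2.9354$)
$\frac{1}{x Z{\left(-21 \right)} + P} = \frac{1}{\left(-2 - \frac{\sqrt{14}}{4}\right) \left(-21\right) - 38310} = \frac{1}{\left(42 + \frac{21 \sqrt{14}}{4}\right) - 38310} = \frac{1}{-38268 + \frac{21 \sqrt{14}}{4}}$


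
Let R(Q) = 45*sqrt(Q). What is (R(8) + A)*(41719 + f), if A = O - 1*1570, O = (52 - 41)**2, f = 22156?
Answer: -92554875 + 5748750*sqrt(2) ≈ -8.4425e+7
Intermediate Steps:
O = 121 (O = 11**2 = 121)
A = -1449 (A = 121 - 1*1570 = 121 - 1570 = -1449)
(R(8) + A)*(41719 + f) = (45*sqrt(8) - 1449)*(41719 + 22156) = (45*(2*sqrt(2)) - 1449)*63875 = (90*sqrt(2) - 1449)*63875 = (-1449 + 90*sqrt(2))*63875 = -92554875 + 5748750*sqrt(2)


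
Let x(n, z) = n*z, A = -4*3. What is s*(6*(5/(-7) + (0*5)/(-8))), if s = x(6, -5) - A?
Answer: 540/7 ≈ 77.143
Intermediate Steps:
A = -12
s = -18 (s = 6*(-5) - 1*(-12) = -30 + 12 = -18)
s*(6*(5/(-7) + (0*5)/(-8))) = -108*(5/(-7) + (0*5)/(-8)) = -108*(5*(-⅐) + 0*(-⅛)) = -108*(-5/7 + 0) = -108*(-5)/7 = -18*(-30/7) = 540/7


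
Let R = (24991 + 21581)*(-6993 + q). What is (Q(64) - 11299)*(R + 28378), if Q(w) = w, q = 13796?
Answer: -3559896192090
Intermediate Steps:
R = 316829316 (R = (24991 + 21581)*(-6993 + 13796) = 46572*6803 = 316829316)
(Q(64) - 11299)*(R + 28378) = (64 - 11299)*(316829316 + 28378) = -11235*316857694 = -3559896192090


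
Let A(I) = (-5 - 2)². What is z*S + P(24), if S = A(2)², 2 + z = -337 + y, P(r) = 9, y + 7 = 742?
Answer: 950805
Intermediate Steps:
y = 735 (y = -7 + 742 = 735)
A(I) = 49 (A(I) = (-7)² = 49)
z = 396 (z = -2 + (-337 + 735) = -2 + 398 = 396)
S = 2401 (S = 49² = 2401)
z*S + P(24) = 396*2401 + 9 = 950796 + 9 = 950805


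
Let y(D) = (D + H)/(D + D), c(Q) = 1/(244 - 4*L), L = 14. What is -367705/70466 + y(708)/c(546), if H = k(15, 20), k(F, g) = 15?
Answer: 188694798/2078747 ≈ 90.773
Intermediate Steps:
H = 15
c(Q) = 1/188 (c(Q) = 1/(244 - 4*14) = 1/(244 - 56) = 1/188)
y(D) = (15 + D)/(2*D) (y(D) = (D + 15)/(D + D) = (15 + D)/((2*D)) = (15 + D)*(1/(2*D)) = (15 + D)/(2*D))
-367705/70466 + y(708)/c(546) = -367705/70466 + ((½)*(15 + 708)/708)/(1/188) = -367705*1/70466 + ((½)*(1/708)*723)*188 = -367705/70466 + (241/472)*188 = -367705/70466 + 11327/118 = 188694798/2078747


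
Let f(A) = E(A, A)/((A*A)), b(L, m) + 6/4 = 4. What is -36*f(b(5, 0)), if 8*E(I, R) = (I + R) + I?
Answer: -27/5 ≈ -5.4000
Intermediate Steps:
b(L, m) = 5/2 (b(L, m) = -3/2 + 4 = 5/2)
E(I, R) = I/4 + R/8 (E(I, R) = ((I + R) + I)/8 = (R + 2*I)/8 = I/4 + R/8)
f(A) = 3/(8*A) (f(A) = (A/4 + A/8)/((A*A)) = (3*A/8)/(A²) = (3*A/8)/A² = 3/(8*A))
-36*f(b(5, 0)) = -27/(2*5/2) = -27*2/(2*5) = -36*3/20 = -27/5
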